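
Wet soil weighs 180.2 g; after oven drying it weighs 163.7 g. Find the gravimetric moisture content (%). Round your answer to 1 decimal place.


Step 1: Water mass = wet - dry = 180.2 - 163.7 = 16.5 g
Step 2: w = 100 * water mass / dry mass
Step 3: w = 100 * 16.5 / 163.7 = 10.1%

10.1


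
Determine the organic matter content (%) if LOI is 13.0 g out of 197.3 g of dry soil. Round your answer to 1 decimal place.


Step 1: OM% = 100 * LOI / sample mass
Step 2: OM = 100 * 13.0 / 197.3
Step 3: OM = 6.6%

6.6


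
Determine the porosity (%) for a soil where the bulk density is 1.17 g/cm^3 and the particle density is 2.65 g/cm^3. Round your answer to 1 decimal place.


Step 1: Formula: n = 100 * (1 - BD / PD)
Step 2: n = 100 * (1 - 1.17 / 2.65)
Step 3: n = 100 * (1 - 0.44151)
Step 4: n = 55.8%

55.8


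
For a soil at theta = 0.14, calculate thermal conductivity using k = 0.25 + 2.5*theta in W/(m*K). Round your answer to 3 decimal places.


Step 1: k = 0.25 + 2.5 * theta
Step 2: k = 0.25 + 2.5 * 0.14
Step 3: k = 0.25 + 0.35
Step 4: k = 0.6 W/(m*K)

0.6


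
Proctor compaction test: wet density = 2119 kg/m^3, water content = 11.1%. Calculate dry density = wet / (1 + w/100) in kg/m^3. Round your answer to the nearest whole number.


Step 1: Dry density = wet density / (1 + w/100)
Step 2: Dry density = 2119 / (1 + 11.1/100)
Step 3: Dry density = 2119 / 1.111
Step 4: Dry density = 1907 kg/m^3

1907


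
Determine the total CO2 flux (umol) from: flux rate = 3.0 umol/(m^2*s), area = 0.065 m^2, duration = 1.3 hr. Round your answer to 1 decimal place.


Step 1: Convert time to seconds: 1.3 hr * 3600 = 4680.0 s
Step 2: Total = flux * area * time_s
Step 3: Total = 3.0 * 0.065 * 4680.0
Step 4: Total = 912.6 umol

912.6


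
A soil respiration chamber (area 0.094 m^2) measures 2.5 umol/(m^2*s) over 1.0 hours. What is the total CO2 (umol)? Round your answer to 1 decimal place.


Step 1: Convert time to seconds: 1.0 hr * 3600 = 3600.0 s
Step 2: Total = flux * area * time_s
Step 3: Total = 2.5 * 0.094 * 3600.0
Step 4: Total = 846.0 umol

846.0


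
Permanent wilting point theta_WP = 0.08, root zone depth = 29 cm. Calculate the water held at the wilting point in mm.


Step 1: Water (mm) = theta_WP * depth * 10
Step 2: Water = 0.08 * 29 * 10
Step 3: Water = 23.2 mm

23.2


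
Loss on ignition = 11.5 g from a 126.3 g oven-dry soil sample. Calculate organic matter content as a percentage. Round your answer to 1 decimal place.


Step 1: OM% = 100 * LOI / sample mass
Step 2: OM = 100 * 11.5 / 126.3
Step 3: OM = 9.1%

9.1


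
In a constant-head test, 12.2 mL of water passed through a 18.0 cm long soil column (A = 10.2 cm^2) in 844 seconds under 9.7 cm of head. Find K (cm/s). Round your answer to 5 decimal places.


Step 1: K = Q * L / (A * t * h)
Step 2: Numerator = 12.2 * 18.0 = 219.6
Step 3: Denominator = 10.2 * 844 * 9.7 = 83505.36
Step 4: K = 219.6 / 83505.36 = 0.00263 cm/s

0.00263


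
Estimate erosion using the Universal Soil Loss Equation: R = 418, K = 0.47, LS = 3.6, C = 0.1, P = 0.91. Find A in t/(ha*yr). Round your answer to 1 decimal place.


Step 1: A = R * K * LS * C * P
Step 2: R * K = 418 * 0.47 = 196.46
Step 3: (R*K) * LS = 196.46 * 3.6 = 707.256
Step 4: * C * P = 707.256 * 0.1 * 0.91 = 64.4
Step 5: A = 64.4 t/(ha*yr)

64.4


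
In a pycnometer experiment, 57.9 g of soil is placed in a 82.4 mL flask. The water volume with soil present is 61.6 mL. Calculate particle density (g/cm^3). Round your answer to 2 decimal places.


Step 1: Volume of solids = flask volume - water volume with soil
Step 2: V_solids = 82.4 - 61.6 = 20.8 mL
Step 3: Particle density = mass / V_solids = 57.9 / 20.8 = 2.78 g/cm^3

2.78


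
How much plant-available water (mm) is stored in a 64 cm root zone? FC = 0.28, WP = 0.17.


Step 1: Available water = (FC - WP) * depth * 10
Step 2: AW = (0.28 - 0.17) * 64 * 10
Step 3: AW = 0.11 * 64 * 10
Step 4: AW = 70.4 mm

70.4


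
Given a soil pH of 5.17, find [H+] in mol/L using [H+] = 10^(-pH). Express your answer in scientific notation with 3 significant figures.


Step 1: [H+] = 10^(-pH)
Step 2: [H+] = 10^(-5.17)
Step 3: [H+] = 6.76e-06 mol/L

6.76e-06


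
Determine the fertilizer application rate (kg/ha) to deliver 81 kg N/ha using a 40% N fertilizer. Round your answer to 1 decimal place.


Step 1: Fertilizer rate = target N / (N content / 100)
Step 2: Rate = 81 / (40 / 100)
Step 3: Rate = 81 / 0.4
Step 4: Rate = 202.5 kg/ha

202.5


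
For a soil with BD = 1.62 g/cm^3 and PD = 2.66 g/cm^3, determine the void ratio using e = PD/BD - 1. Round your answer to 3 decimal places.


Step 1: e = PD / BD - 1
Step 2: e = 2.66 / 1.62 - 1
Step 3: e = 1.64198 - 1
Step 4: e = 0.642

0.642


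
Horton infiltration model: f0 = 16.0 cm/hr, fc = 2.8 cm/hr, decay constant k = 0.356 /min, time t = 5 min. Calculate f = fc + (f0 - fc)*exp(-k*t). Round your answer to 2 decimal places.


Step 1: f = fc + (f0 - fc) * exp(-k * t)
Step 2: exp(-0.356 * 5) = 0.168638
Step 3: f = 2.8 + (16.0 - 2.8) * 0.168638
Step 4: f = 2.8 + 13.2 * 0.168638
Step 5: f = 5.03 cm/hr

5.03


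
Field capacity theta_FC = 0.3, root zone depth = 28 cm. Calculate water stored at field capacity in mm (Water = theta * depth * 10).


Step 1: Water (mm) = theta_FC * depth (cm) * 10
Step 2: Water = 0.3 * 28 * 10
Step 3: Water = 84.0 mm

84.0


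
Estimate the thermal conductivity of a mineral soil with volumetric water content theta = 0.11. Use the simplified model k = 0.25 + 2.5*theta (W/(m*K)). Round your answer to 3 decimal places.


Step 1: k = 0.25 + 2.5 * theta
Step 2: k = 0.25 + 2.5 * 0.11
Step 3: k = 0.25 + 0.275
Step 4: k = 0.525 W/(m*K)

0.525


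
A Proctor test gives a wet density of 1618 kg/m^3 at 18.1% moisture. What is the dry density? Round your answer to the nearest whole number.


Step 1: Dry density = wet density / (1 + w/100)
Step 2: Dry density = 1618 / (1 + 18.1/100)
Step 3: Dry density = 1618 / 1.181
Step 4: Dry density = 1370 kg/m^3

1370


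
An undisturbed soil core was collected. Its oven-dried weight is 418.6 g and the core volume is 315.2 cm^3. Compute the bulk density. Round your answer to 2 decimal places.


Step 1: Identify the formula: BD = dry mass / volume
Step 2: Substitute values: BD = 418.6 / 315.2
Step 3: BD = 1.33 g/cm^3

1.33


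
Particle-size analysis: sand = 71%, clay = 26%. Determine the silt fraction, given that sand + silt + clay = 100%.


Step 1: sand + silt + clay = 100%
Step 2: silt = 100 - sand - clay
Step 3: silt = 100 - 71 - 26
Step 4: silt = 3%

3


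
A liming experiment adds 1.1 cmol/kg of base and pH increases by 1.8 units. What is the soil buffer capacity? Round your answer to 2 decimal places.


Step 1: BC = change in base / change in pH
Step 2: BC = 1.1 / 1.8
Step 3: BC = 0.61 cmol/(kg*pH unit)

0.61


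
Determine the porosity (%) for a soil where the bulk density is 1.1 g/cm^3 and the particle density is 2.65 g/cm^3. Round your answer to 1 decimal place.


Step 1: Formula: n = 100 * (1 - BD / PD)
Step 2: n = 100 * (1 - 1.1 / 2.65)
Step 3: n = 100 * (1 - 0.41509)
Step 4: n = 58.5%

58.5


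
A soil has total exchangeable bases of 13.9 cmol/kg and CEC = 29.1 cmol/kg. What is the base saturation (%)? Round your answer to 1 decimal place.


Step 1: BS = 100 * (sum of bases) / CEC
Step 2: BS = 100 * 13.9 / 29.1
Step 3: BS = 47.8%

47.8


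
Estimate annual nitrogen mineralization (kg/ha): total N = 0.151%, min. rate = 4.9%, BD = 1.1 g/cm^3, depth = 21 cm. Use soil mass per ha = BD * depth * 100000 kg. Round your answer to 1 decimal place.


Step 1: Soil mass per ha = BD * depth * 100000 = 1.1 * 21 * 100000 = 2310000 kg
Step 2: Total N pool = soil mass * N%/100 = 2310000 * 0.151/100 = 3488.1 kg/ha
Step 3: N mineralized = N pool * rate%/100 = 3488.1 * 4.9/100 = 170.9 kg/ha/yr

170.9


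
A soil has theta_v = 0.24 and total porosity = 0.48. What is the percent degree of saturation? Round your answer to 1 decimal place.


Step 1: S = 100 * theta_v / n
Step 2: S = 100 * 0.24 / 0.48
Step 3: S = 50.0%

50.0


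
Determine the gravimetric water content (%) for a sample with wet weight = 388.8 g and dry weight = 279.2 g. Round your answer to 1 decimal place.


Step 1: Water mass = wet - dry = 388.8 - 279.2 = 109.6 g
Step 2: w = 100 * water mass / dry mass
Step 3: w = 100 * 109.6 / 279.2 = 39.3%

39.3


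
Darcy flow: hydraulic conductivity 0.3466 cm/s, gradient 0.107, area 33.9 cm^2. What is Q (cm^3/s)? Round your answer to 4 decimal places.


Step 1: Apply Darcy's law: Q = K * i * A
Step 2: Q = 0.3466 * 0.107 * 33.9
Step 3: Q = 1.2572 cm^3/s

1.2572


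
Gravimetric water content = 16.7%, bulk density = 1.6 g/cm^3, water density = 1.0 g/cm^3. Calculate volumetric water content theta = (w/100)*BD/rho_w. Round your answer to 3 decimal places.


Step 1: theta = (w / 100) * BD / rho_w
Step 2: theta = (16.7 / 100) * 1.6 / 1.0
Step 3: theta = 0.167 * 1.6
Step 4: theta = 0.267

0.267


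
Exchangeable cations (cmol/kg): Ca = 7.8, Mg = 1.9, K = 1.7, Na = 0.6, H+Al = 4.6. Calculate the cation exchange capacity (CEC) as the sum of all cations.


Step 1: CEC = Ca + Mg + K + Na + (H+Al)
Step 2: CEC = 7.8 + 1.9 + 1.7 + 0.6 + 4.6
Step 3: CEC = 16.6 cmol/kg

16.6


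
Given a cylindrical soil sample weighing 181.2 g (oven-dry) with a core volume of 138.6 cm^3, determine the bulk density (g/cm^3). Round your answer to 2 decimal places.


Step 1: Identify the formula: BD = dry mass / volume
Step 2: Substitute values: BD = 181.2 / 138.6
Step 3: BD = 1.31 g/cm^3

1.31


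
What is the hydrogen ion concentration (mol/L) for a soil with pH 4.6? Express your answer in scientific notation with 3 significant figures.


Step 1: [H+] = 10^(-pH)
Step 2: [H+] = 10^(-4.6)
Step 3: [H+] = 2.51e-05 mol/L

2.51e-05


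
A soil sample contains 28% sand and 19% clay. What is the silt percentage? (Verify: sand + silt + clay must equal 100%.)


Step 1: sand + silt + clay = 100%
Step 2: silt = 100 - sand - clay
Step 3: silt = 100 - 28 - 19
Step 4: silt = 53%

53


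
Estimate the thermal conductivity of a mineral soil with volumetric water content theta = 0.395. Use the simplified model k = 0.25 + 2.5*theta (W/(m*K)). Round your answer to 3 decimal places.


Step 1: k = 0.25 + 2.5 * theta
Step 2: k = 0.25 + 2.5 * 0.395
Step 3: k = 0.25 + 0.988
Step 4: k = 1.238 W/(m*K)

1.238


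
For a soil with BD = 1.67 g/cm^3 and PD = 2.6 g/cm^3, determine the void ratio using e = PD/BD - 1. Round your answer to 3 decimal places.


Step 1: e = PD / BD - 1
Step 2: e = 2.6 / 1.67 - 1
Step 3: e = 1.55689 - 1
Step 4: e = 0.557

0.557


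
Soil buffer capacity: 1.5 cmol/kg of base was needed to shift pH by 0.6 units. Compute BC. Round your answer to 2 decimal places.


Step 1: BC = change in base / change in pH
Step 2: BC = 1.5 / 0.6
Step 3: BC = 2.5 cmol/(kg*pH unit)

2.5


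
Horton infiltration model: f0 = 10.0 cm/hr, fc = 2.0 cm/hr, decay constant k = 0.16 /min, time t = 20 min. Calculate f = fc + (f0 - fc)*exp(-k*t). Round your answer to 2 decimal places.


Step 1: f = fc + (f0 - fc) * exp(-k * t)
Step 2: exp(-0.16 * 20) = 0.040762
Step 3: f = 2.0 + (10.0 - 2.0) * 0.040762
Step 4: f = 2.0 + 8.0 * 0.040762
Step 5: f = 2.33 cm/hr

2.33


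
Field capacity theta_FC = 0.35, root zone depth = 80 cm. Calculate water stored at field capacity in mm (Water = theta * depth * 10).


Step 1: Water (mm) = theta_FC * depth (cm) * 10
Step 2: Water = 0.35 * 80 * 10
Step 3: Water = 280.0 mm

280.0


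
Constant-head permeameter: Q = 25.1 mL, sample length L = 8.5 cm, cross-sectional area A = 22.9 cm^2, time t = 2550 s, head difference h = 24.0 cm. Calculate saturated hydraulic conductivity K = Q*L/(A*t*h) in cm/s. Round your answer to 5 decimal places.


Step 1: K = Q * L / (A * t * h)
Step 2: Numerator = 25.1 * 8.5 = 213.35
Step 3: Denominator = 22.9 * 2550 * 24.0 = 1401480.0
Step 4: K = 213.35 / 1401480.0 = 0.00015 cm/s

0.00015


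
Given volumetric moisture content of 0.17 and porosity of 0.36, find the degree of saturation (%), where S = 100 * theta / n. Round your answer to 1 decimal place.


Step 1: S = 100 * theta_v / n
Step 2: S = 100 * 0.17 / 0.36
Step 3: S = 47.2%

47.2


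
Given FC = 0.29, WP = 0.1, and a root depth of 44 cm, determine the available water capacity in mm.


Step 1: Available water = (FC - WP) * depth * 10
Step 2: AW = (0.29 - 0.1) * 44 * 10
Step 3: AW = 0.19 * 44 * 10
Step 4: AW = 83.6 mm

83.6


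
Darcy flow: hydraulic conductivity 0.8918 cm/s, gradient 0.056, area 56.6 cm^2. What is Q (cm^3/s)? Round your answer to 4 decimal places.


Step 1: Apply Darcy's law: Q = K * i * A
Step 2: Q = 0.8918 * 0.056 * 56.6
Step 3: Q = 2.8266 cm^3/s

2.8266


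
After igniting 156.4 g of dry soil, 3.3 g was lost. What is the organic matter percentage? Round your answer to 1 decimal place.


Step 1: OM% = 100 * LOI / sample mass
Step 2: OM = 100 * 3.3 / 156.4
Step 3: OM = 2.1%

2.1


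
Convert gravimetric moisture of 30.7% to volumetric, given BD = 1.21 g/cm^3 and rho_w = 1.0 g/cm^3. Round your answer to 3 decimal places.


Step 1: theta = (w / 100) * BD / rho_w
Step 2: theta = (30.7 / 100) * 1.21 / 1.0
Step 3: theta = 0.307 * 1.21
Step 4: theta = 0.371

0.371


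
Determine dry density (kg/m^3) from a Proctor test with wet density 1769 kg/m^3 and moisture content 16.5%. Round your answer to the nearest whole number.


Step 1: Dry density = wet density / (1 + w/100)
Step 2: Dry density = 1769 / (1 + 16.5/100)
Step 3: Dry density = 1769 / 1.165
Step 4: Dry density = 1518 kg/m^3

1518


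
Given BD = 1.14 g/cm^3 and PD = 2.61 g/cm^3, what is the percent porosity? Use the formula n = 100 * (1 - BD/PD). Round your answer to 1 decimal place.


Step 1: Formula: n = 100 * (1 - BD / PD)
Step 2: n = 100 * (1 - 1.14 / 2.61)
Step 3: n = 100 * (1 - 0.43678)
Step 4: n = 56.3%

56.3


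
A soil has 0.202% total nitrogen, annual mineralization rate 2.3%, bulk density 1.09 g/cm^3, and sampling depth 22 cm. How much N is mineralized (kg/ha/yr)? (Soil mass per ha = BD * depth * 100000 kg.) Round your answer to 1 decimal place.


Step 1: Soil mass per ha = BD * depth * 100000 = 1.09 * 22 * 100000 = 2398000 kg
Step 2: Total N pool = soil mass * N%/100 = 2398000 * 0.202/100 = 4843.96 kg/ha
Step 3: N mineralized = N pool * rate%/100 = 4843.96 * 2.3/100 = 111.4 kg/ha/yr

111.4


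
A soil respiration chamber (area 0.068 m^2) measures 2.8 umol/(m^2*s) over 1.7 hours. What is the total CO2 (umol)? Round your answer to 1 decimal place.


Step 1: Convert time to seconds: 1.7 hr * 3600 = 6120.0 s
Step 2: Total = flux * area * time_s
Step 3: Total = 2.8 * 0.068 * 6120.0
Step 4: Total = 1165.2 umol

1165.2


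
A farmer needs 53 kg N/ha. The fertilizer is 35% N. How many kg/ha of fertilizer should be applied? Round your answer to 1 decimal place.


Step 1: Fertilizer rate = target N / (N content / 100)
Step 2: Rate = 53 / (35 / 100)
Step 3: Rate = 53 / 0.35
Step 4: Rate = 151.4 kg/ha

151.4


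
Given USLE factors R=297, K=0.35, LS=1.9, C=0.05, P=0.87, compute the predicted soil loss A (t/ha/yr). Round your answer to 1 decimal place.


Step 1: A = R * K * LS * C * P
Step 2: R * K = 297 * 0.35 = 103.95
Step 3: (R*K) * LS = 103.95 * 1.9 = 197.505
Step 4: * C * P = 197.505 * 0.05 * 0.87 = 8.6
Step 5: A = 8.6 t/(ha*yr)

8.6


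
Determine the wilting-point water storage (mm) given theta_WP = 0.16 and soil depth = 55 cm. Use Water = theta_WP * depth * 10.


Step 1: Water (mm) = theta_WP * depth * 10
Step 2: Water = 0.16 * 55 * 10
Step 3: Water = 88.0 mm

88.0


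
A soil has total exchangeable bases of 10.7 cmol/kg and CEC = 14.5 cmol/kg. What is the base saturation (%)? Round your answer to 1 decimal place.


Step 1: BS = 100 * (sum of bases) / CEC
Step 2: BS = 100 * 10.7 / 14.5
Step 3: BS = 73.8%

73.8


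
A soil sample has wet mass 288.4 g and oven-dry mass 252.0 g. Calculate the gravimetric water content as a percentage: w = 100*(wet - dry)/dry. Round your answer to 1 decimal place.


Step 1: Water mass = wet - dry = 288.4 - 252.0 = 36.4 g
Step 2: w = 100 * water mass / dry mass
Step 3: w = 100 * 36.4 / 252.0 = 14.4%

14.4


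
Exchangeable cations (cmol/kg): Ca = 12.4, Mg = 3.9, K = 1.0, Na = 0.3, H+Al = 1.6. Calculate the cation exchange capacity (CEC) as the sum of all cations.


Step 1: CEC = Ca + Mg + K + Na + (H+Al)
Step 2: CEC = 12.4 + 3.9 + 1.0 + 0.3 + 1.6
Step 3: CEC = 19.2 cmol/kg

19.2


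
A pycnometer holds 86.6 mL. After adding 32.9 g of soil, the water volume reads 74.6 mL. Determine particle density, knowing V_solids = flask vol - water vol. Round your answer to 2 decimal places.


Step 1: Volume of solids = flask volume - water volume with soil
Step 2: V_solids = 86.6 - 74.6 = 12.0 mL
Step 3: Particle density = mass / V_solids = 32.9 / 12.0 = 2.74 g/cm^3

2.74


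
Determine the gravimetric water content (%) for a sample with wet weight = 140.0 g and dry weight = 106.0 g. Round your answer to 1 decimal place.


Step 1: Water mass = wet - dry = 140.0 - 106.0 = 34.0 g
Step 2: w = 100 * water mass / dry mass
Step 3: w = 100 * 34.0 / 106.0 = 32.1%

32.1


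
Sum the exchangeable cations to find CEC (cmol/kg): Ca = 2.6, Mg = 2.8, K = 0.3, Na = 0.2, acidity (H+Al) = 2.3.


Step 1: CEC = Ca + Mg + K + Na + (H+Al)
Step 2: CEC = 2.6 + 2.8 + 0.3 + 0.2 + 2.3
Step 3: CEC = 8.2 cmol/kg

8.2


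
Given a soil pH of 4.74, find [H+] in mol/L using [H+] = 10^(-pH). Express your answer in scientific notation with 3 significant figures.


Step 1: [H+] = 10^(-pH)
Step 2: [H+] = 10^(-4.74)
Step 3: [H+] = 1.82e-05 mol/L

1.82e-05


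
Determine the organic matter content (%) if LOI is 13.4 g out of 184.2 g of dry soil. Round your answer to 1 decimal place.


Step 1: OM% = 100 * LOI / sample mass
Step 2: OM = 100 * 13.4 / 184.2
Step 3: OM = 7.3%

7.3


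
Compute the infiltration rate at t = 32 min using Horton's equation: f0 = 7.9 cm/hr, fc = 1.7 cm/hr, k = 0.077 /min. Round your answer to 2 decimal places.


Step 1: f = fc + (f0 - fc) * exp(-k * t)
Step 2: exp(-0.077 * 32) = 0.085094
Step 3: f = 1.7 + (7.9 - 1.7) * 0.085094
Step 4: f = 1.7 + 6.2 * 0.085094
Step 5: f = 2.23 cm/hr

2.23


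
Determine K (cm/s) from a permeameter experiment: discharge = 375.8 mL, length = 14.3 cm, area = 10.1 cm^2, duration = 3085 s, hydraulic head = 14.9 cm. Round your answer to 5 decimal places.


Step 1: K = Q * L / (A * t * h)
Step 2: Numerator = 375.8 * 14.3 = 5373.94
Step 3: Denominator = 10.1 * 3085 * 14.9 = 464261.65
Step 4: K = 5373.94 / 464261.65 = 0.01158 cm/s

0.01158


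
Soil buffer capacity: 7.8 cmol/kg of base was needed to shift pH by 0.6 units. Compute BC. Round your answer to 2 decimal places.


Step 1: BC = change in base / change in pH
Step 2: BC = 7.8 / 0.6
Step 3: BC = 13.0 cmol/(kg*pH unit)

13.0


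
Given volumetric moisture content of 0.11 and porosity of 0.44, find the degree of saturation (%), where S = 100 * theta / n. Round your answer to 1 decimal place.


Step 1: S = 100 * theta_v / n
Step 2: S = 100 * 0.11 / 0.44
Step 3: S = 25.0%

25.0


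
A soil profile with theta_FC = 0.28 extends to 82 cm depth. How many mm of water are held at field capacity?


Step 1: Water (mm) = theta_FC * depth (cm) * 10
Step 2: Water = 0.28 * 82 * 10
Step 3: Water = 229.6 mm

229.6


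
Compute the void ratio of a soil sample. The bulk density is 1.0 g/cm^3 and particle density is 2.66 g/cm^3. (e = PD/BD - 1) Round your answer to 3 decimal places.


Step 1: e = PD / BD - 1
Step 2: e = 2.66 / 1.0 - 1
Step 3: e = 2.66 - 1
Step 4: e = 1.66

1.66


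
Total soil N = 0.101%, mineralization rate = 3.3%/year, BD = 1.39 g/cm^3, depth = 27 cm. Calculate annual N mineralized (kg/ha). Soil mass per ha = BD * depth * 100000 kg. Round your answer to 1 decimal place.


Step 1: Soil mass per ha = BD * depth * 100000 = 1.39 * 27 * 100000 = 3753000 kg
Step 2: Total N pool = soil mass * N%/100 = 3753000 * 0.101/100 = 3790.53 kg/ha
Step 3: N mineralized = N pool * rate%/100 = 3790.53 * 3.3/100 = 125.1 kg/ha/yr

125.1


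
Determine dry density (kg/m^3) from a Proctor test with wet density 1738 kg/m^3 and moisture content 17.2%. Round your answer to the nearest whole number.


Step 1: Dry density = wet density / (1 + w/100)
Step 2: Dry density = 1738 / (1 + 17.2/100)
Step 3: Dry density = 1738 / 1.172
Step 4: Dry density = 1483 kg/m^3

1483


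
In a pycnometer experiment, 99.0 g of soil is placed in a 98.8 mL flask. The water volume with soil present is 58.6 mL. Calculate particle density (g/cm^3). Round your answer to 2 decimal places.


Step 1: Volume of solids = flask volume - water volume with soil
Step 2: V_solids = 98.8 - 58.6 = 40.2 mL
Step 3: Particle density = mass / V_solids = 99.0 / 40.2 = 2.46 g/cm^3

2.46


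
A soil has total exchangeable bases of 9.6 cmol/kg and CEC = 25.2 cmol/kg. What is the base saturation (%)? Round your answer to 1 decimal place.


Step 1: BS = 100 * (sum of bases) / CEC
Step 2: BS = 100 * 9.6 / 25.2
Step 3: BS = 38.1%

38.1


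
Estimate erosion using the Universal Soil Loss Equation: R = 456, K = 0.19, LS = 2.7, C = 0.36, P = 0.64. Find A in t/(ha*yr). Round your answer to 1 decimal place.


Step 1: A = R * K * LS * C * P
Step 2: R * K = 456 * 0.19 = 86.64
Step 3: (R*K) * LS = 86.64 * 2.7 = 233.928
Step 4: * C * P = 233.928 * 0.36 * 0.64 = 53.9
Step 5: A = 53.9 t/(ha*yr)

53.9


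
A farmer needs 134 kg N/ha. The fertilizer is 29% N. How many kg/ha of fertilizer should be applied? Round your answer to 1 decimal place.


Step 1: Fertilizer rate = target N / (N content / 100)
Step 2: Rate = 134 / (29 / 100)
Step 3: Rate = 134 / 0.29
Step 4: Rate = 462.1 kg/ha

462.1


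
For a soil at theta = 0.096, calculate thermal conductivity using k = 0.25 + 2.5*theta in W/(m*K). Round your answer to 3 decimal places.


Step 1: k = 0.25 + 2.5 * theta
Step 2: k = 0.25 + 2.5 * 0.096
Step 3: k = 0.25 + 0.24
Step 4: k = 0.49 W/(m*K)

0.49


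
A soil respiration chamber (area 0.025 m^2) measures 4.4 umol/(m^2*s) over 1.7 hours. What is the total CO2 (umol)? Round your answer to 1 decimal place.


Step 1: Convert time to seconds: 1.7 hr * 3600 = 6120.0 s
Step 2: Total = flux * area * time_s
Step 3: Total = 4.4 * 0.025 * 6120.0
Step 4: Total = 673.2 umol

673.2


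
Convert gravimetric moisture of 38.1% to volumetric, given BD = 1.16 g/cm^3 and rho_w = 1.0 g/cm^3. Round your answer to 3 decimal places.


Step 1: theta = (w / 100) * BD / rho_w
Step 2: theta = (38.1 / 100) * 1.16 / 1.0
Step 3: theta = 0.381 * 1.16
Step 4: theta = 0.442

0.442


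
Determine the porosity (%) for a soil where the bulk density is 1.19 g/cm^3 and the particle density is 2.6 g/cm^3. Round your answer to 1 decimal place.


Step 1: Formula: n = 100 * (1 - BD / PD)
Step 2: n = 100 * (1 - 1.19 / 2.6)
Step 3: n = 100 * (1 - 0.45769)
Step 4: n = 54.2%

54.2


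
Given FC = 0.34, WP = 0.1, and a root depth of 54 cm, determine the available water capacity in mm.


Step 1: Available water = (FC - WP) * depth * 10
Step 2: AW = (0.34 - 0.1) * 54 * 10
Step 3: AW = 0.24 * 54 * 10
Step 4: AW = 129.6 mm

129.6


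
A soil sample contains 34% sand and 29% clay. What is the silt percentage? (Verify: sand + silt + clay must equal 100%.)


Step 1: sand + silt + clay = 100%
Step 2: silt = 100 - sand - clay
Step 3: silt = 100 - 34 - 29
Step 4: silt = 37%

37


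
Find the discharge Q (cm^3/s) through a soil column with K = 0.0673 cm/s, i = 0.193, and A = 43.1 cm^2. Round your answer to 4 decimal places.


Step 1: Apply Darcy's law: Q = K * i * A
Step 2: Q = 0.0673 * 0.193 * 43.1
Step 3: Q = 0.5598 cm^3/s

0.5598


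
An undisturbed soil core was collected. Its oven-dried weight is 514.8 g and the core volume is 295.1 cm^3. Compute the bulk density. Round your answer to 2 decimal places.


Step 1: Identify the formula: BD = dry mass / volume
Step 2: Substitute values: BD = 514.8 / 295.1
Step 3: BD = 1.74 g/cm^3

1.74


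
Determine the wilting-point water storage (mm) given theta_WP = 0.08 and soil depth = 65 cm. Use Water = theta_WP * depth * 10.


Step 1: Water (mm) = theta_WP * depth * 10
Step 2: Water = 0.08 * 65 * 10
Step 3: Water = 52.0 mm

52.0


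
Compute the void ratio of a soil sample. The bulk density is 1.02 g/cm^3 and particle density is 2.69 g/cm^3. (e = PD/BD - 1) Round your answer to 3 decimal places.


Step 1: e = PD / BD - 1
Step 2: e = 2.69 / 1.02 - 1
Step 3: e = 2.63725 - 1
Step 4: e = 1.637

1.637


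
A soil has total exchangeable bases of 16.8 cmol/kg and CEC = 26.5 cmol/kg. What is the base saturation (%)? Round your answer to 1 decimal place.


Step 1: BS = 100 * (sum of bases) / CEC
Step 2: BS = 100 * 16.8 / 26.5
Step 3: BS = 63.4%

63.4


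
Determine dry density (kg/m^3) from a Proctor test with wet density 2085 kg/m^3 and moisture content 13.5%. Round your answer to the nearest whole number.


Step 1: Dry density = wet density / (1 + w/100)
Step 2: Dry density = 2085 / (1 + 13.5/100)
Step 3: Dry density = 2085 / 1.135
Step 4: Dry density = 1837 kg/m^3

1837


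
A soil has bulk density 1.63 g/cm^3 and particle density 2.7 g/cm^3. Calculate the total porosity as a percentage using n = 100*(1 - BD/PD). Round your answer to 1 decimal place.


Step 1: Formula: n = 100 * (1 - BD / PD)
Step 2: n = 100 * (1 - 1.63 / 2.7)
Step 3: n = 100 * (1 - 0.6037)
Step 4: n = 39.6%

39.6


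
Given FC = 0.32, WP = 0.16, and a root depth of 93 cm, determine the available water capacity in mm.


Step 1: Available water = (FC - WP) * depth * 10
Step 2: AW = (0.32 - 0.16) * 93 * 10
Step 3: AW = 0.16 * 93 * 10
Step 4: AW = 148.8 mm

148.8


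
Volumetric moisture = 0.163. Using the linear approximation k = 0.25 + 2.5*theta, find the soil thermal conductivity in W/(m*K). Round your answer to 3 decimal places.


Step 1: k = 0.25 + 2.5 * theta
Step 2: k = 0.25 + 2.5 * 0.163
Step 3: k = 0.25 + 0.408
Step 4: k = 0.658 W/(m*K)

0.658


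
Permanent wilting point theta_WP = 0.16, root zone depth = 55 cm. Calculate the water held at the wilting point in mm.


Step 1: Water (mm) = theta_WP * depth * 10
Step 2: Water = 0.16 * 55 * 10
Step 3: Water = 88.0 mm

88.0


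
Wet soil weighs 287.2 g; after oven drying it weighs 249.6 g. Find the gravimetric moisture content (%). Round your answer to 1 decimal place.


Step 1: Water mass = wet - dry = 287.2 - 249.6 = 37.6 g
Step 2: w = 100 * water mass / dry mass
Step 3: w = 100 * 37.6 / 249.6 = 15.1%

15.1


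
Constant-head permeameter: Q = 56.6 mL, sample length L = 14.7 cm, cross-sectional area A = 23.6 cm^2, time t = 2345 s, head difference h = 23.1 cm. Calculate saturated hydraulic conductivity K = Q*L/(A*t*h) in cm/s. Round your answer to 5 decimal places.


Step 1: K = Q * L / (A * t * h)
Step 2: Numerator = 56.6 * 14.7 = 832.02
Step 3: Denominator = 23.6 * 2345 * 23.1 = 1278400.2
Step 4: K = 832.02 / 1278400.2 = 0.00065 cm/s

0.00065


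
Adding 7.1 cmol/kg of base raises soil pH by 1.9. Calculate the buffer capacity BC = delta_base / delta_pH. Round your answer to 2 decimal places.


Step 1: BC = change in base / change in pH
Step 2: BC = 7.1 / 1.9
Step 3: BC = 3.74 cmol/(kg*pH unit)

3.74


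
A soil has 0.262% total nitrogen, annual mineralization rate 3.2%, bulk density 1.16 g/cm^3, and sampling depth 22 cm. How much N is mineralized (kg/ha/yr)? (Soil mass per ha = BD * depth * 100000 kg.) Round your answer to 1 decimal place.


Step 1: Soil mass per ha = BD * depth * 100000 = 1.16 * 22 * 100000 = 2552000 kg
Step 2: Total N pool = soil mass * N%/100 = 2552000 * 0.262/100 = 6686.24 kg/ha
Step 3: N mineralized = N pool * rate%/100 = 6686.24 * 3.2/100 = 214.0 kg/ha/yr

214.0


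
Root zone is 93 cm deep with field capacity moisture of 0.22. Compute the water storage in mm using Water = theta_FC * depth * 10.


Step 1: Water (mm) = theta_FC * depth (cm) * 10
Step 2: Water = 0.22 * 93 * 10
Step 3: Water = 204.6 mm

204.6


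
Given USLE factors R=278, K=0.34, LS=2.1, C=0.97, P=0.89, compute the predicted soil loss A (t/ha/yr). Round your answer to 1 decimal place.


Step 1: A = R * K * LS * C * P
Step 2: R * K = 278 * 0.34 = 94.52
Step 3: (R*K) * LS = 94.52 * 2.1 = 198.492
Step 4: * C * P = 198.492 * 0.97 * 0.89 = 171.4
Step 5: A = 171.4 t/(ha*yr)

171.4


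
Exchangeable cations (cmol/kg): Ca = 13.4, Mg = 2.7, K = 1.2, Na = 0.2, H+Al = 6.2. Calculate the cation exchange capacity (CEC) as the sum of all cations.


Step 1: CEC = Ca + Mg + K + Na + (H+Al)
Step 2: CEC = 13.4 + 2.7 + 1.2 + 0.2 + 6.2
Step 3: CEC = 23.7 cmol/kg

23.7


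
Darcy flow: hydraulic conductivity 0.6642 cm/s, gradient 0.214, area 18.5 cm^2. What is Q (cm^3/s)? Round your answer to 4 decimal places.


Step 1: Apply Darcy's law: Q = K * i * A
Step 2: Q = 0.6642 * 0.214 * 18.5
Step 3: Q = 2.6296 cm^3/s

2.6296


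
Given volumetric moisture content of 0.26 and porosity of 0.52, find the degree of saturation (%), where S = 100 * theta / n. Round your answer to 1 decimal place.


Step 1: S = 100 * theta_v / n
Step 2: S = 100 * 0.26 / 0.52
Step 3: S = 50.0%

50.0


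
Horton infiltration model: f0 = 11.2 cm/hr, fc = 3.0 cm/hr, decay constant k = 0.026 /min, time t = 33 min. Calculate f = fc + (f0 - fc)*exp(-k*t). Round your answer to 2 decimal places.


Step 1: f = fc + (f0 - fc) * exp(-k * t)
Step 2: exp(-0.026 * 33) = 0.424009
Step 3: f = 3.0 + (11.2 - 3.0) * 0.424009
Step 4: f = 3.0 + 8.2 * 0.424009
Step 5: f = 6.48 cm/hr

6.48


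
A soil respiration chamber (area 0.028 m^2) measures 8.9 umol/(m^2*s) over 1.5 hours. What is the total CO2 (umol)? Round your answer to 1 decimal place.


Step 1: Convert time to seconds: 1.5 hr * 3600 = 5400.0 s
Step 2: Total = flux * area * time_s
Step 3: Total = 8.9 * 0.028 * 5400.0
Step 4: Total = 1345.7 umol

1345.7


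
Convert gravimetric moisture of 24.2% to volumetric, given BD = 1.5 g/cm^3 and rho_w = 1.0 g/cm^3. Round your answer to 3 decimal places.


Step 1: theta = (w / 100) * BD / rho_w
Step 2: theta = (24.2 / 100) * 1.5 / 1.0
Step 3: theta = 0.242 * 1.5
Step 4: theta = 0.363

0.363


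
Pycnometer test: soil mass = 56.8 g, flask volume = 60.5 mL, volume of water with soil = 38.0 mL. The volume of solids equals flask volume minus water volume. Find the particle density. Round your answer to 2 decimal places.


Step 1: Volume of solids = flask volume - water volume with soil
Step 2: V_solids = 60.5 - 38.0 = 22.5 mL
Step 3: Particle density = mass / V_solids = 56.8 / 22.5 = 2.52 g/cm^3

2.52


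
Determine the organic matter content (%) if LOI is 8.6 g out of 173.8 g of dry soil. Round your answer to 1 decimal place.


Step 1: OM% = 100 * LOI / sample mass
Step 2: OM = 100 * 8.6 / 173.8
Step 3: OM = 4.9%

4.9


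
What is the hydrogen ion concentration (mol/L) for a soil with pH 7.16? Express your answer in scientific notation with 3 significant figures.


Step 1: [H+] = 10^(-pH)
Step 2: [H+] = 10^(-7.16)
Step 3: [H+] = 6.92e-08 mol/L

6.92e-08


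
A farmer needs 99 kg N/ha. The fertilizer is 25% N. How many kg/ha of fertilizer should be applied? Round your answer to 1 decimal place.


Step 1: Fertilizer rate = target N / (N content / 100)
Step 2: Rate = 99 / (25 / 100)
Step 3: Rate = 99 / 0.25
Step 4: Rate = 396.0 kg/ha

396.0


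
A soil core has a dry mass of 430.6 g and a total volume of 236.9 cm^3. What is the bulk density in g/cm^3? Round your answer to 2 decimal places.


Step 1: Identify the formula: BD = dry mass / volume
Step 2: Substitute values: BD = 430.6 / 236.9
Step 3: BD = 1.82 g/cm^3

1.82


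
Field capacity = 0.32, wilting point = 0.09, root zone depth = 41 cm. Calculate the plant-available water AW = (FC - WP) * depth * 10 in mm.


Step 1: Available water = (FC - WP) * depth * 10
Step 2: AW = (0.32 - 0.09) * 41 * 10
Step 3: AW = 0.23 * 41 * 10
Step 4: AW = 94.3 mm

94.3


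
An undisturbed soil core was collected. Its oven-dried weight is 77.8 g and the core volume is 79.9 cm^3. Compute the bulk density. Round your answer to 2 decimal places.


Step 1: Identify the formula: BD = dry mass / volume
Step 2: Substitute values: BD = 77.8 / 79.9
Step 3: BD = 0.97 g/cm^3

0.97


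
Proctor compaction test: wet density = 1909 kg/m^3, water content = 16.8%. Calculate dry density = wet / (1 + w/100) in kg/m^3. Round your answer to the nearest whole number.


Step 1: Dry density = wet density / (1 + w/100)
Step 2: Dry density = 1909 / (1 + 16.8/100)
Step 3: Dry density = 1909 / 1.168
Step 4: Dry density = 1634 kg/m^3

1634


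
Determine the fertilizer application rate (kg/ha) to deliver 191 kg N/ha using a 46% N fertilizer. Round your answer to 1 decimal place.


Step 1: Fertilizer rate = target N / (N content / 100)
Step 2: Rate = 191 / (46 / 100)
Step 3: Rate = 191 / 0.46
Step 4: Rate = 415.2 kg/ha

415.2


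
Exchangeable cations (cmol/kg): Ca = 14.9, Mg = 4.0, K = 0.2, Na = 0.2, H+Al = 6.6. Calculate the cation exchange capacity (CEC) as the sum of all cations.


Step 1: CEC = Ca + Mg + K + Na + (H+Al)
Step 2: CEC = 14.9 + 4.0 + 0.2 + 0.2 + 6.6
Step 3: CEC = 25.9 cmol/kg

25.9


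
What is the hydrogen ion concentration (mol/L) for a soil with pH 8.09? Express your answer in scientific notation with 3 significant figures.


Step 1: [H+] = 10^(-pH)
Step 2: [H+] = 10^(-8.09)
Step 3: [H+] = 8.13e-09 mol/L

8.13e-09


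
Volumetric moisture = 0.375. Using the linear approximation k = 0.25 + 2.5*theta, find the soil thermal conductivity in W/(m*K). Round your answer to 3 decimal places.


Step 1: k = 0.25 + 2.5 * theta
Step 2: k = 0.25 + 2.5 * 0.375
Step 3: k = 0.25 + 0.938
Step 4: k = 1.188 W/(m*K)

1.188


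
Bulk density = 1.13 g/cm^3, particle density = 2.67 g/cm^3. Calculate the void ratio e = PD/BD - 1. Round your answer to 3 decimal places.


Step 1: e = PD / BD - 1
Step 2: e = 2.67 / 1.13 - 1
Step 3: e = 2.36283 - 1
Step 4: e = 1.363

1.363


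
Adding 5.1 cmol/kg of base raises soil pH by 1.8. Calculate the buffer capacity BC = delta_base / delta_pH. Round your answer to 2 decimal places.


Step 1: BC = change in base / change in pH
Step 2: BC = 5.1 / 1.8
Step 3: BC = 2.83 cmol/(kg*pH unit)

2.83


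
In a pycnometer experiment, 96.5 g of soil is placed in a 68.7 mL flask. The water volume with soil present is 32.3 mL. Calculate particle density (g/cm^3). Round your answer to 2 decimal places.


Step 1: Volume of solids = flask volume - water volume with soil
Step 2: V_solids = 68.7 - 32.3 = 36.4 mL
Step 3: Particle density = mass / V_solids = 96.5 / 36.4 = 2.65 g/cm^3

2.65


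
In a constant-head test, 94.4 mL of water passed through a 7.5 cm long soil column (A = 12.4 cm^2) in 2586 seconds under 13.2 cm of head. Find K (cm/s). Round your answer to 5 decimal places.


Step 1: K = Q * L / (A * t * h)
Step 2: Numerator = 94.4 * 7.5 = 708.0
Step 3: Denominator = 12.4 * 2586 * 13.2 = 423276.48
Step 4: K = 708.0 / 423276.48 = 0.00167 cm/s

0.00167


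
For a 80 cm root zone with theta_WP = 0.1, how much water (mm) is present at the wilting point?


Step 1: Water (mm) = theta_WP * depth * 10
Step 2: Water = 0.1 * 80 * 10
Step 3: Water = 80.0 mm

80.0


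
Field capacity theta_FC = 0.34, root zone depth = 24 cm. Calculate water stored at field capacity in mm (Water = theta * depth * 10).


Step 1: Water (mm) = theta_FC * depth (cm) * 10
Step 2: Water = 0.34 * 24 * 10
Step 3: Water = 81.6 mm

81.6


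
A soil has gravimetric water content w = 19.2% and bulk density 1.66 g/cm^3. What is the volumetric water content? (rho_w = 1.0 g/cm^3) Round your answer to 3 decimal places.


Step 1: theta = (w / 100) * BD / rho_w
Step 2: theta = (19.2 / 100) * 1.66 / 1.0
Step 3: theta = 0.192 * 1.66
Step 4: theta = 0.319

0.319


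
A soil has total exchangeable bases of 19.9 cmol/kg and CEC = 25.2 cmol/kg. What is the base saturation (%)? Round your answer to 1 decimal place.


Step 1: BS = 100 * (sum of bases) / CEC
Step 2: BS = 100 * 19.9 / 25.2
Step 3: BS = 79.0%

79.0


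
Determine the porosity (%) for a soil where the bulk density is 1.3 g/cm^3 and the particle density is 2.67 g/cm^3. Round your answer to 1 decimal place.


Step 1: Formula: n = 100 * (1 - BD / PD)
Step 2: n = 100 * (1 - 1.3 / 2.67)
Step 3: n = 100 * (1 - 0.48689)
Step 4: n = 51.3%

51.3


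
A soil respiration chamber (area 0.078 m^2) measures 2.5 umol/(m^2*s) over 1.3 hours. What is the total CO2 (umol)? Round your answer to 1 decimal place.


Step 1: Convert time to seconds: 1.3 hr * 3600 = 4680.0 s
Step 2: Total = flux * area * time_s
Step 3: Total = 2.5 * 0.078 * 4680.0
Step 4: Total = 912.6 umol

912.6


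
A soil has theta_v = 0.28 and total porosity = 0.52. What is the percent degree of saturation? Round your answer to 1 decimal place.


Step 1: S = 100 * theta_v / n
Step 2: S = 100 * 0.28 / 0.52
Step 3: S = 53.8%

53.8


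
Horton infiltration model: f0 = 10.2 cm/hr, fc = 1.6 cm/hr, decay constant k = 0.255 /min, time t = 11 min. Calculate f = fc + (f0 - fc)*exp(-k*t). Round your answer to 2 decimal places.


Step 1: f = fc + (f0 - fc) * exp(-k * t)
Step 2: exp(-0.255 * 11) = 0.060507
Step 3: f = 1.6 + (10.2 - 1.6) * 0.060507
Step 4: f = 1.6 + 8.6 * 0.060507
Step 5: f = 2.12 cm/hr

2.12


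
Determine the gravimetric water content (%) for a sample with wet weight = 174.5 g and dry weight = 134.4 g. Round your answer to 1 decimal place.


Step 1: Water mass = wet - dry = 174.5 - 134.4 = 40.1 g
Step 2: w = 100 * water mass / dry mass
Step 3: w = 100 * 40.1 / 134.4 = 29.8%

29.8


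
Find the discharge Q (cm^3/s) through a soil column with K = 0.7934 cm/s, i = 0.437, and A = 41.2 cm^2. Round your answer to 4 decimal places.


Step 1: Apply Darcy's law: Q = K * i * A
Step 2: Q = 0.7934 * 0.437 * 41.2
Step 3: Q = 14.2847 cm^3/s

14.2847


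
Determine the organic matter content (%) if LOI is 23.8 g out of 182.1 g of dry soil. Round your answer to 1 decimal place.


Step 1: OM% = 100 * LOI / sample mass
Step 2: OM = 100 * 23.8 / 182.1
Step 3: OM = 13.1%

13.1


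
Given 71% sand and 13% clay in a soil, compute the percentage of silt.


Step 1: sand + silt + clay = 100%
Step 2: silt = 100 - sand - clay
Step 3: silt = 100 - 71 - 13
Step 4: silt = 16%

16


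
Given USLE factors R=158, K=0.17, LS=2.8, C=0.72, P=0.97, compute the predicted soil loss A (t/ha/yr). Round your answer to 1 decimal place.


Step 1: A = R * K * LS * C * P
Step 2: R * K = 158 * 0.17 = 26.86
Step 3: (R*K) * LS = 26.86 * 2.8 = 75.208
Step 4: * C * P = 75.208 * 0.72 * 0.97 = 52.5
Step 5: A = 52.5 t/(ha*yr)

52.5


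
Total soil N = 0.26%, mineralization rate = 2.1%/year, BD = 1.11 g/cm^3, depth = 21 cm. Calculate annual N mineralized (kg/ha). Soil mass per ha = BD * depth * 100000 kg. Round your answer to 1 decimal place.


Step 1: Soil mass per ha = BD * depth * 100000 = 1.11 * 21 * 100000 = 2331000 kg
Step 2: Total N pool = soil mass * N%/100 = 2331000 * 0.26/100 = 6060.6 kg/ha
Step 3: N mineralized = N pool * rate%/100 = 6060.6 * 2.1/100 = 127.3 kg/ha/yr

127.3


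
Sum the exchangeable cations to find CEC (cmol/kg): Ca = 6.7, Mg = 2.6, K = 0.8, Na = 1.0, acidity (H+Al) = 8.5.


Step 1: CEC = Ca + Mg + K + Na + (H+Al)
Step 2: CEC = 6.7 + 2.6 + 0.8 + 1.0 + 8.5
Step 3: CEC = 19.6 cmol/kg

19.6


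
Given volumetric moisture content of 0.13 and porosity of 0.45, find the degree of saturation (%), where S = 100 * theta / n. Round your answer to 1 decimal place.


Step 1: S = 100 * theta_v / n
Step 2: S = 100 * 0.13 / 0.45
Step 3: S = 28.9%

28.9


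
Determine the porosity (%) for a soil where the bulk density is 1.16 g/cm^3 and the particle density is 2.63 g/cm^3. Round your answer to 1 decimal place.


Step 1: Formula: n = 100 * (1 - BD / PD)
Step 2: n = 100 * (1 - 1.16 / 2.63)
Step 3: n = 100 * (1 - 0.44106)
Step 4: n = 55.9%

55.9
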